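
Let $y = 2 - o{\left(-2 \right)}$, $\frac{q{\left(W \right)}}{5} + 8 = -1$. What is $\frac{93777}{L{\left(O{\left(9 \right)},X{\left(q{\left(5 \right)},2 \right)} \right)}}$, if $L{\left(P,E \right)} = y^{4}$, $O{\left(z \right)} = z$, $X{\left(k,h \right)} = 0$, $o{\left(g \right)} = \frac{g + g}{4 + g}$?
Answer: $\frac{93777}{256} \approx 366.32$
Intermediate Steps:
$q{\left(W \right)} = -45$ ($q{\left(W \right)} = -40 + 5 \left(-1\right) = -40 - 5 = -45$)
$o{\left(g \right)} = \frac{2 g}{4 + g}$
$y = 4$ ($y = 2 - 2 \left(-2\right) \frac{1}{4 - 2} = 2 - 2 \left(-2\right) \frac{1}{2} = 2 - -2 = 2 + 2 = 4$)
$L{\left(P,E \right)} = 256$ ($L{\left(P,E \right)} = 4^{4} = 256$)
$\frac{93777}{L{\left(O{\left(9 \right)},X{\left(q{\left(5 \right)},2 \right)} \right)}} = \frac{93777}{256}$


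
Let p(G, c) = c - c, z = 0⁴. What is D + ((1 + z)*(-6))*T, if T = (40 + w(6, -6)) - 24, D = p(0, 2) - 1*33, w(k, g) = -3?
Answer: -111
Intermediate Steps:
z = 0
p(G, c) = 0
D = -33 (D = 0 - 1*33 = 0 - 33 = -33)
T = 13 (T = (40 - 3) - 24 = 37 - 24 = 13)
D + ((1 + z)*(-6))*T = -33 + ((1 + 0)*(-6))*13 = -33 + (1*(-6))*13 = -33 - 6*13 = -33 - 78 = -111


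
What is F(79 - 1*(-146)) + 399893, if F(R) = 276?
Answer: 400169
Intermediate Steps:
F(79 - 1*(-146)) + 399893 = 276 + 399893 = 400169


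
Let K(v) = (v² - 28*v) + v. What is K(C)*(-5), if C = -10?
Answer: -1850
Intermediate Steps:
K(v) = v² - 27*v
K(C)*(-5) = -10*(-27 - 10)*(-5) = -10*(-37)*(-5) = 370*(-5) = -1850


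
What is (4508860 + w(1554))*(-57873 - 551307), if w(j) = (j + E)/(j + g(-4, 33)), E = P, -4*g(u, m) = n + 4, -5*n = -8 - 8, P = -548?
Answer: -546594838193800/199 ≈ -2.7467e+12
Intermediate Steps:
n = 16/5 (n = -(-8 - 8)/5 = -⅕*(-16) = 16/5 ≈ 3.2000)
g(u, m) = -9/5 (g(u, m) = -(16/5 + 4)/4 = -¼*36/5 = -9/5)
E = -548
w(j) = (-548 + j)/(-9/5 + j) (w(j) = (j - 548)/(j - 9/5) = (-548 + j)/(-9/5 + j))
(4508860 + w(1554))*(-57873 - 551307) = (4508860 + 5*(-548 + 1554)/(-9 + 5*1554))*(-57873 - 551307) = (4508860 + 5*1006/(-9 + 7770))*(-609180) = (4508860 + 5*1006/7761)*(-609180) = (4508860 + 5*(1/7761)*1006)*(-609180) = (4508860 + 5030/7761)*(-609180) = (34993267490/7761)*(-609180) = -546594838193800/199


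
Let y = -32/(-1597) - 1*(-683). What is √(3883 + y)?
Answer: √11645218598/1597 ≈ 67.572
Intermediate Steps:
y = 1090783/1597 (y = -32*(-1/1597) + 683 = 32/1597 + 683 = 1090783/1597 ≈ 683.02)
√(3883 + y) = √(3883 + 1090783/1597) = √(7291934/1597) = √11645218598/1597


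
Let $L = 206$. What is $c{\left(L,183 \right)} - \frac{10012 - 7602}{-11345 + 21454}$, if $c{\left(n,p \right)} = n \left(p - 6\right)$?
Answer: $\frac{368591948}{10109} \approx 36462.0$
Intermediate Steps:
$c{\left(n,p \right)} = n \left(-6 + p\right)$
$c{\left(L,183 \right)} - \frac{10012 - 7602}{-11345 + 21454} = 206 \left(-6 + 183\right) - \frac{10012 - 7602}{-11345 + 21454} = 206 \cdot 177 - \frac{2410}{10109} = 36462 - 2410 \cdot \frac{1}{10109} = 36462 - \frac{2410}{10109} = \frac{368591948}{10109}$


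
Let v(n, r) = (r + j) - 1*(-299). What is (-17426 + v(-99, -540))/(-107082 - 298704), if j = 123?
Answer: 2924/67631 ≈ 0.043235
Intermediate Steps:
v(n, r) = 422 + r (v(n, r) = (r + 123) - 1*(-299) = (123 + r) + 299 = 422 + r)
(-17426 + v(-99, -540))/(-107082 - 298704) = (-17426 + (422 - 540))/(-107082 - 298704) = (-17426 - 118)/(-405786) = -17544*(-1/405786) = 2924/67631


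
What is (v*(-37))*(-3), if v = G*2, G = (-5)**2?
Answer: 5550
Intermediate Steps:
G = 25
v = 50 (v = 25*2 = 50)
(v*(-37))*(-3) = (50*(-37))*(-3) = -1850*(-3) = 5550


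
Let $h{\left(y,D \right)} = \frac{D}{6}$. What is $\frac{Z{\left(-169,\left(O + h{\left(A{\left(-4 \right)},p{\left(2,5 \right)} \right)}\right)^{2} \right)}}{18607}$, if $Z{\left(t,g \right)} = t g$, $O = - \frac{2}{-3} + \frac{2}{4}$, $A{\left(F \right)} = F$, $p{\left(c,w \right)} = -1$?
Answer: $- \frac{169}{18607} \approx -0.0090826$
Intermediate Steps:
$O = \frac{7}{6}$ ($O = \left(-2\right) \left(- \frac{1}{3}\right) + 2 \cdot \frac{1}{4} = \frac{2}{3} + \frac{1}{2} = \frac{7}{6} \approx 1.1667$)
$h{\left(y,D \right)} = \frac{D}{6}$ ($h{\left(y,D \right)} = D \frac{1}{6} = \frac{D}{6}$)
$Z{\left(t,g \right)} = g t$
$\frac{Z{\left(-169,\left(O + h{\left(A{\left(-4 \right)},p{\left(2,5 \right)} \right)}\right)^{2} \right)}}{18607} = \frac{\left(\frac{7}{6} + \frac{1}{6} \left(-1\right)\right)^{2} \left(-169\right)}{18607} = \left(\frac{7}{6} - \frac{1}{6}\right)^{2} \left(-169\right) \frac{1}{18607} = 1^{2} \left(-169\right) \frac{1}{18607} = 1 \left(-169\right) \frac{1}{18607} = \left(-169\right) \frac{1}{18607} = - \frac{169}{18607}$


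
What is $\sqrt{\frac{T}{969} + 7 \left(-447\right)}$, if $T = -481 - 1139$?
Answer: $\frac{i \sqrt{326619861}}{323} \approx 55.952 i$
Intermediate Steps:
$T = -1620$ ($T = -481 - 1139 = -1620$)
$\sqrt{\frac{T}{969} + 7 \left(-447\right)} = \sqrt{- \frac{1620}{969} + 7 \left(-447\right)} = \sqrt{\left(-1620\right) \frac{1}{969} - 3129} = \sqrt{- \frac{540}{323} - 3129} = \sqrt{- \frac{1011207}{323}} = \frac{i \sqrt{326619861}}{323}$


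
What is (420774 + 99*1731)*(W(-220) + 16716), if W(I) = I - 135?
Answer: 9688051623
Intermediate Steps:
W(I) = -135 + I
(420774 + 99*1731)*(W(-220) + 16716) = (420774 + 99*1731)*((-135 - 220) + 16716) = (420774 + 171369)*(-355 + 16716) = 592143*16361 = 9688051623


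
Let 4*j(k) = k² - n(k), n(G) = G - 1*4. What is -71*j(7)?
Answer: -1633/2 ≈ -816.50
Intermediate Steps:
n(G) = -4 + G (n(G) = G - 4 = -4 + G)
j(k) = 1 - k/4 + k²/4 (j(k) = (k² - (-4 + k))/4 = (k² + (4 - k))/4 = (4 + k² - k)/4 = 1 - k/4 + k²/4)
-71*j(7) = -71*(1 - ¼*7 + (¼)*7²) = -71*(1 - 7/4 + (¼)*49) = -71*(1 - 7/4 + 49/4) = -71*23/2 = -1633/2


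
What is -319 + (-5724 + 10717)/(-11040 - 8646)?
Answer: -6284827/19686 ≈ -319.25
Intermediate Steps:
-319 + (-5724 + 10717)/(-11040 - 8646) = -319 + 4993/(-19686) = -319 + 4993*(-1/19686) = -319 - 4993/19686 = -6284827/19686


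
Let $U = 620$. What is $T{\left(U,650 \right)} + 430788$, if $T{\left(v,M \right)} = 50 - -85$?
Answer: $430923$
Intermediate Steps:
$T{\left(v,M \right)} = 135$ ($T{\left(v,M \right)} = 50 + 85 = 135$)
$T{\left(U,650 \right)} + 430788 = 135 + 430788 = 430923$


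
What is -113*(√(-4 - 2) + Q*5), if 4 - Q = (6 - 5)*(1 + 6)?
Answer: 1695 - 113*I*√6 ≈ 1695.0 - 276.79*I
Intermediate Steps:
Q = -3 (Q = 4 - (6 - 5)*(1 + 6) = 4 - 7 = -3)
-113*(√(-4 - 2) + Q*5) = -113*(√(-4 - 2) - 3*5) = -113*(√(-6) - 15) = -113*(I*√6 - 15) = -113*(-15 + I*√6) = 1695 - 113*I*√6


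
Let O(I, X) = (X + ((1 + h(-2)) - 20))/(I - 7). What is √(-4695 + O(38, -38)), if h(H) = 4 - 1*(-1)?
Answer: I*√4513507/31 ≈ 68.532*I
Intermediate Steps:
h(H) = 5 (h(H) = 4 + 1 = 5)
O(I, X) = (-14 + X)/(-7 + I) (O(I, X) = (X + ((1 + 5) - 20))/(I - 7) = (X + (6 - 20))/(-7 + I) = (X - 14)/(-7 + I) = (-14 + X)/(-7 + I))
√(-4695 + O(38, -38)) = √(-4695 + (-14 - 38)/(-7 + 38)) = √(-4695 - 52/31) = √(-145597/31) = I*√4513507/31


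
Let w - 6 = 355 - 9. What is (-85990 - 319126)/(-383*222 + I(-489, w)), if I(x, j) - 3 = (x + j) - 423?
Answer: 405116/85583 ≈ 4.7336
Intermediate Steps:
w = 352 (w = 6 + (355 - 9) = 6 + 346 = 352)
I(x, j) = -420 + j + x (I(x, j) = 3 + ((x + j) - 423) = 3 + ((j + x) - 423) = 3 + (-423 + j + x) = -420 + j + x)
(-85990 - 319126)/(-383*222 + I(-489, w)) = (-85990 - 319126)/(-383*222 + (-420 + 352 - 489)) = -405116/(-85026 - 557) = -405116/(-85583) = -405116*(-1/85583) = 405116/85583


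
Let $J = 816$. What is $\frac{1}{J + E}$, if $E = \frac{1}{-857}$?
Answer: $\frac{857}{699311} \approx 0.0012255$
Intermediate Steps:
$E = - \frac{1}{857} \approx -0.0011669$
$\frac{1}{J + E} = \frac{1}{816 - \frac{1}{857}} = \frac{1}{\frac{699311}{857}} = \frac{857}{699311}$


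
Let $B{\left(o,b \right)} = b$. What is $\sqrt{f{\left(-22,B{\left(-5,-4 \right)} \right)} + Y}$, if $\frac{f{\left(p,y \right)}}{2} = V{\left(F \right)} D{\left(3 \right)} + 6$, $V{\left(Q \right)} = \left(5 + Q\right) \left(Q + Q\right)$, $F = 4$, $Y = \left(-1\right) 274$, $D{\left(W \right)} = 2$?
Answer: $\sqrt{26} \approx 5.099$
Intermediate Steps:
$Y = -274$
$V{\left(Q \right)} = 2 Q \left(5 + Q\right)$ ($V{\left(Q \right)} = \left(5 + Q\right) 2 Q = 2 Q \left(5 + Q\right)$)
$f{\left(p,y \right)} = 300$ ($f{\left(p,y \right)} = 2 \left(2 \cdot 4 \left(5 + 4\right) 2 + 6\right) = 2 \left(2 \cdot 4 \cdot 9 \cdot 2 + 6\right) = 2 \left(72 \cdot 2 + 6\right) = 2 \left(144 + 6\right) = 2 \cdot 150 = 300$)
$\sqrt{f{\left(-22,B{\left(-5,-4 \right)} \right)} + Y} = \sqrt{300 - 274} = \sqrt{26}$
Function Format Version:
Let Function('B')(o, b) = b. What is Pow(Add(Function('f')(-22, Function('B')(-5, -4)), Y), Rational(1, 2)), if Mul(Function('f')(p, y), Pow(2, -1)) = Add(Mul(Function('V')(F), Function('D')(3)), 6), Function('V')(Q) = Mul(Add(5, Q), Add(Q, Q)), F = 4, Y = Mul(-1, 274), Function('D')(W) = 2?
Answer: Pow(26, Rational(1, 2)) ≈ 5.0990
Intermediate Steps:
Y = -274
Function('V')(Q) = Mul(2, Q, Add(5, Q)) (Function('V')(Q) = Mul(Add(5, Q), Mul(2, Q)) = Mul(2, Q, Add(5, Q)))
Function('f')(p, y) = 300 (Function('f')(p, y) = Mul(2, Add(Mul(Mul(2, 4, Add(5, 4)), 2), 6)) = Mul(2, Add(Mul(Mul(2, 4, 9), 2), 6)) = Mul(2, Add(Mul(72, 2), 6)) = Mul(2, Add(144, 6)) = Mul(2, 150) = 300)
Pow(Add(Function('f')(-22, Function('B')(-5, -4)), Y), Rational(1, 2)) = Pow(Add(300, -274), Rational(1, 2)) = Pow(26, Rational(1, 2))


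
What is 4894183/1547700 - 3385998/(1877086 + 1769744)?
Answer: 5457897959/2443376100 ≈ 2.2338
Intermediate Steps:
4894183/1547700 - 3385998/(1877086 + 1769744) = 4894183*(1/1547700) - 3385998/3646830 = 699169/221100 - 3385998*1/3646830 = 699169/221100 - 51303/55255 = 5457897959/2443376100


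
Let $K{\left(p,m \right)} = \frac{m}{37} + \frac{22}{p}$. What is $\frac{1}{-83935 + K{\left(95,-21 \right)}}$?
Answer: $- \frac{3515}{295032706} \approx -1.1914 \cdot 10^{-5}$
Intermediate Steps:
$K{\left(p,m \right)} = \frac{22}{p} + \frac{m}{37}$ ($K{\left(p,m \right)} = m \frac{1}{37} + \frac{22}{p} = \frac{m}{37} + \frac{22}{p} = \frac{22}{p} + \frac{m}{37}$)
$\frac{1}{-83935 + K{\left(95,-21 \right)}} = \frac{1}{-83935 + \left(\frac{22}{95} + \frac{1}{37} \left(-21\right)\right)} = \frac{1}{-83935 + \left(22 \cdot \frac{1}{95} - \frac{21}{37}\right)} = \frac{1}{-83935 + \left(\frac{22}{95} - \frac{21}{37}\right)} = \frac{1}{-83935 - \frac{1181}{3515}} = \frac{1}{- \frac{295032706}{3515}} = - \frac{3515}{295032706}$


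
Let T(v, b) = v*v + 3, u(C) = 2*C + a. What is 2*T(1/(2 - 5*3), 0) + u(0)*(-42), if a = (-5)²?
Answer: -176434/169 ≈ -1044.0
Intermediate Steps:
a = 25
u(C) = 25 + 2*C (u(C) = 2*C + 25 = 25 + 2*C)
T(v, b) = 3 + v² (T(v, b) = v² + 3 = 3 + v²)
2*T(1/(2 - 5*3), 0) + u(0)*(-42) = 2*(3 + (1/(2 - 5*3))²) + (25 + 2*0)*(-42) = 2*(3 + (1/(2 - 15))²) + (25 + 0)*(-42) = 2*(3 + (1/(-13))²) + 25*(-42) = 2*(3 + (-1/13)²) - 1050 = 2*(3 + 1/169) - 1050 = 2*(508/169) - 1050 = 1016/169 - 1050 = -176434/169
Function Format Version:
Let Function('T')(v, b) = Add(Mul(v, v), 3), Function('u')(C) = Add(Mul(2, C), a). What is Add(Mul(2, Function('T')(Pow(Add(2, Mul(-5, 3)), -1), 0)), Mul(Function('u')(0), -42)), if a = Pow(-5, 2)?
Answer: Rational(-176434, 169) ≈ -1044.0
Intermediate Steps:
a = 25
Function('u')(C) = Add(25, Mul(2, C)) (Function('u')(C) = Add(Mul(2, C), 25) = Add(25, Mul(2, C)))
Function('T')(v, b) = Add(3, Pow(v, 2)) (Function('T')(v, b) = Add(Pow(v, 2), 3) = Add(3, Pow(v, 2)))
Add(Mul(2, Function('T')(Pow(Add(2, Mul(-5, 3)), -1), 0)), Mul(Function('u')(0), -42)) = Add(Mul(2, Add(3, Pow(Pow(Add(2, Mul(-5, 3)), -1), 2))), Mul(Add(25, Mul(2, 0)), -42)) = Add(Mul(2, Add(3, Pow(Pow(Add(2, -15), -1), 2))), Mul(Add(25, 0), -42)) = Add(Mul(2, Add(3, Pow(Pow(-13, -1), 2))), Mul(25, -42)) = Add(Mul(2, Add(3, Pow(Rational(-1, 13), 2))), -1050) = Add(Mul(2, Add(3, Rational(1, 169))), -1050) = Add(Mul(2, Rational(508, 169)), -1050) = Add(Rational(1016, 169), -1050) = Rational(-176434, 169)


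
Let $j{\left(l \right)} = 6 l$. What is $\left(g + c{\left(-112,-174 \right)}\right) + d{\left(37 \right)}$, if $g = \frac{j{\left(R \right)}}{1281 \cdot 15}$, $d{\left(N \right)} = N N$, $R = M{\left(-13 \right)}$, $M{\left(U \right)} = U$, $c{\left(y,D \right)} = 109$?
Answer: $\frac{9466564}{6405} \approx 1478.0$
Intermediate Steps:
$R = -13$
$d{\left(N \right)} = N^{2}$
$g = - \frac{26}{6405}$ ($g = \frac{6 \left(-13\right)}{1281 \cdot 15} = - \frac{78}{19215} = \left(-78\right) \frac{1}{19215} = - \frac{26}{6405} \approx -0.0040593$)
$\left(g + c{\left(-112,-174 \right)}\right) + d{\left(37 \right)} = \left(- \frac{26}{6405} + 109\right) + 37^{2} = \frac{698119}{6405} + 1369 = \frac{9466564}{6405}$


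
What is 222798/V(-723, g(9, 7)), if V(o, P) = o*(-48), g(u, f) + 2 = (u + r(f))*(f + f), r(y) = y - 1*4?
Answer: 37133/5784 ≈ 6.4200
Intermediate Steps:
r(y) = -4 + y (r(y) = y - 4 = -4 + y)
g(u, f) = -2 + 2*f*(-4 + f + u) (g(u, f) = -2 + (u + (-4 + f))*(f + f) = -2 + (-4 + f + u)*(2*f) = -2 + 2*f*(-4 + f + u))
V(o, P) = -48*o
222798/V(-723, g(9, 7)) = 222798/((-48*(-723))) = 222798/34704 = 222798*(1/34704) = 37133/5784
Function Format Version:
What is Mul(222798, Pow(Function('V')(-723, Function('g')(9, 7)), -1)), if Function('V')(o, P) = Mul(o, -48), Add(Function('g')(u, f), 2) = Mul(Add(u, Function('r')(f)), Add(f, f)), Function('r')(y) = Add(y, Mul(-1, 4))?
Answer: Rational(37133, 5784) ≈ 6.4200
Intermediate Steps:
Function('r')(y) = Add(-4, y) (Function('r')(y) = Add(y, -4) = Add(-4, y))
Function('g')(u, f) = Add(-2, Mul(2, f, Add(-4, f, u))) (Function('g')(u, f) = Add(-2, Mul(Add(u, Add(-4, f)), Add(f, f))) = Add(-2, Mul(Add(-4, f, u), Mul(2, f))) = Add(-2, Mul(2, f, Add(-4, f, u))))
Function('V')(o, P) = Mul(-48, o)
Mul(222798, Pow(Function('V')(-723, Function('g')(9, 7)), -1)) = Mul(222798, Pow(Mul(-48, -723), -1)) = Mul(222798, Pow(34704, -1)) = Mul(222798, Rational(1, 34704)) = Rational(37133, 5784)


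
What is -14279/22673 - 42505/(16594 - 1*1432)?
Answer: -168602009/49109718 ≈ -3.4332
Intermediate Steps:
-14279/22673 - 42505/(16594 - 1*1432) = -14279*1/22673 - 42505/(16594 - 1432) = -14279/22673 - 42505/15162 = -168602009/49109718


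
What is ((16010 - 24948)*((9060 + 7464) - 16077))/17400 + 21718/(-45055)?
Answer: -6012850131/26131900 ≈ -230.10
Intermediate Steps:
((16010 - 24948)*((9060 + 7464) - 16077))/17400 + 21718/(-45055) = -8938*(16524 - 16077)*(1/17400) + 21718*(-1/45055) = -8938*447*(1/17400) - 21718/45055 = -3995286*1/17400 - 21718/45055 = -665881/2900 - 21718/45055 = -6012850131/26131900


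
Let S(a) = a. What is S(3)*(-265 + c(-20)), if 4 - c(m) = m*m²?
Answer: 23217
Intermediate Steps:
c(m) = 4 - m³ (c(m) = 4 - m*m² = 4 - m³)
S(3)*(-265 + c(-20)) = 3*(-265 + (4 - 1*(-20)³)) = 3*(-265 + (4 - 1*(-8000))) = 3*(-265 + (4 + 8000)) = 3*(-265 + 8004) = 3*7739 = 23217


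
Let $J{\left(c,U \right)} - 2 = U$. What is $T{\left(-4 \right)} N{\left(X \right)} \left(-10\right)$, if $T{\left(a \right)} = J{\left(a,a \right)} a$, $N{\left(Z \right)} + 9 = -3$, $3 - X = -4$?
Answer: $960$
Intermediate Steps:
$X = 7$ ($X = 3 - -4 = 3 + 4 = 7$)
$J{\left(c,U \right)} = 2 + U$
$N{\left(Z \right)} = -12$ ($N{\left(Z \right)} = -9 - 3 = -12$)
$T{\left(a \right)} = a \left(2 + a\right)$ ($T{\left(a \right)} = \left(2 + a\right) a = a \left(2 + a\right)$)
$T{\left(-4 \right)} N{\left(X \right)} \left(-10\right) = - 4 \left(2 - 4\right) \left(-12\right) \left(-10\right) = \left(-4\right) \left(-2\right) \left(-12\right) \left(-10\right) = 8 \left(-12\right) \left(-10\right) = \left(-96\right) \left(-10\right) = 960$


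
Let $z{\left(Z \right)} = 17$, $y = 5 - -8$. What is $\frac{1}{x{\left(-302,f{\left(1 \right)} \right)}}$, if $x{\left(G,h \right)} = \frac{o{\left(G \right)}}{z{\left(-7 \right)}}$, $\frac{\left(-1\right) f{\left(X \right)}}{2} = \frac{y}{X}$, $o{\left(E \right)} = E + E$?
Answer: $- \frac{17}{604} \approx -0.028146$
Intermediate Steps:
$y = 13$ ($y = 5 + 8 = 13$)
$o{\left(E \right)} = 2 E$
$f{\left(X \right)} = - \frac{26}{X}$ ($f{\left(X \right)} = - 2 \frac{13}{X} = - \frac{26}{X}$)
$x{\left(G,h \right)} = \frac{2 G}{17}$
$\frac{1}{x{\left(-302,f{\left(1 \right)} \right)}} = \frac{1}{\frac{2}{17} \left(-302\right)} = \frac{1}{- \frac{604}{17}} = - \frac{17}{604}$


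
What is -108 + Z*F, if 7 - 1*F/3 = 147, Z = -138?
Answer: 57852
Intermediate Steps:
F = -420 (F = 21 - 3*147 = 21 - 441 = -420)
-108 + Z*F = -108 - 138*(-420) = -108 + 57960 = 57852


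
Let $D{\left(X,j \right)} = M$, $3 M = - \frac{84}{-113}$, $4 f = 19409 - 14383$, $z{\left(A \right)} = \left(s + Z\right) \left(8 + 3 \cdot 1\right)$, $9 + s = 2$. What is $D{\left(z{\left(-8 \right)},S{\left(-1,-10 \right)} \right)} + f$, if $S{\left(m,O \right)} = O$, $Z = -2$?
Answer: $\frac{284025}{226} \approx 1256.7$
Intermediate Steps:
$s = -7$ ($s = -9 + 2 = -7$)
$z{\left(A \right)} = -99$ ($z{\left(A \right)} = \left(-7 - 2\right) \left(8 + 3 \cdot 1\right) = - 9 \left(8 + 3\right) = \left(-9\right) 11 = -99$)
$f = \frac{2513}{2}$ ($f = \frac{19409 - 14383}{4} = \frac{1}{4} \cdot 5026 = \frac{2513}{2} \approx 1256.5$)
$M = \frac{28}{113}$ ($M = \frac{\left(-84\right) \frac{1}{-113}}{3} = \frac{\left(-84\right) \left(- \frac{1}{113}\right)}{3} = \frac{1}{3} \cdot \frac{84}{113} = \frac{28}{113} \approx 0.24779$)
$D{\left(X,j \right)} = \frac{28}{113}$
$D{\left(z{\left(-8 \right)},S{\left(-1,-10 \right)} \right)} + f = \frac{28}{113} + \frac{2513}{2} = \frac{284025}{226}$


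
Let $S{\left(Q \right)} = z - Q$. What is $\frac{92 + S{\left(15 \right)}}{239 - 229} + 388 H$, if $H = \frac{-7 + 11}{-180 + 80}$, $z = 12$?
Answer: $- \frac{331}{50} \approx -6.62$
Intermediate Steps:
$S{\left(Q \right)} = 12 - Q$
$H = - \frac{1}{25}$ ($H = \frac{4}{-100} = 4 \left(- \frac{1}{100}\right) = - \frac{1}{25} \approx -0.04$)
$\frac{92 + S{\left(15 \right)}}{239 - 229} + 388 H = \frac{92 + \left(12 - 15\right)}{239 - 229} + 388 \left(- \frac{1}{25}\right) = \frac{92 + \left(12 - 15\right)}{10} - \frac{388}{25} = \left(92 - 3\right) \frac{1}{10} - \frac{388}{25} = 89 \cdot \frac{1}{10} - \frac{388}{25} = \frac{89}{10} - \frac{388}{25} = - \frac{331}{50}$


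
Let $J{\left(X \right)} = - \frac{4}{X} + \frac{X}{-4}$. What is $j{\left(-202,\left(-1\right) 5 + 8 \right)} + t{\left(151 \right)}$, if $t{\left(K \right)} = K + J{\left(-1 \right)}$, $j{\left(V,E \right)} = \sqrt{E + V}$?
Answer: $\frac{621}{4} + i \sqrt{199} \approx 155.25 + 14.107 i$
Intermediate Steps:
$J{\left(X \right)} = - \frac{4}{X} - \frac{X}{4}$ ($J{\left(X \right)} = - \frac{4}{X} + X \left(- \frac{1}{4}\right) = - \frac{4}{X} - \frac{X}{4}$)
$t{\left(K \right)} = \frac{17}{4} + K$ ($t{\left(K \right)} = K - \left(- \frac{1}{4} + \frac{4}{-1}\right) = K + \left(\left(-4\right) \left(-1\right) + \frac{1}{4}\right) = K + \left(4 + \frac{1}{4}\right) = K + \frac{17}{4} = \frac{17}{4} + K$)
$j{\left(-202,\left(-1\right) 5 + 8 \right)} + t{\left(151 \right)} = \sqrt{\left(\left(-1\right) 5 + 8\right) - 202} + \left(\frac{17}{4} + 151\right) = \sqrt{\left(-5 + 8\right) - 202} + \frac{621}{4} = \sqrt{3 - 202} + \frac{621}{4} = \sqrt{-199} + \frac{621}{4} = i \sqrt{199} + \frac{621}{4} = \frac{621}{4} + i \sqrt{199}$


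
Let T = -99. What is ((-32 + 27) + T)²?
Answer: 10816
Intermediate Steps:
((-32 + 27) + T)² = ((-32 + 27) - 99)² = (-5 - 99)² = (-104)² = 10816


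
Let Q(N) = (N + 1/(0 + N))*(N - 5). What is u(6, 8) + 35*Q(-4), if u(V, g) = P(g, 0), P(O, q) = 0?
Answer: 5355/4 ≈ 1338.8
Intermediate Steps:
Q(N) = (-5 + N)*(N + 1/N) (Q(N) = (N + 1/N)*(-5 + N) = (-5 + N)*(N + 1/N))
u(V, g) = 0
u(6, 8) + 35*Q(-4) = 0 + 35*(1 + (-4)² - 5*(-4) - 5/(-4)) = 0 + 35*(1 + 16 + 20 - 5*(-¼)) = 0 + 35*(1 + 16 + 20 + 5/4) = 0 + 35*(153/4) = 0 + 5355/4 = 5355/4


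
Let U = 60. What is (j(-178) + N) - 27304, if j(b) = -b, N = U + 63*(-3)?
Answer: -27255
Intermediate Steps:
N = -129 (N = 60 + 63*(-3) = 60 - 189 = -129)
(j(-178) + N) - 27304 = (-1*(-178) - 129) - 27304 = (178 - 129) - 27304 = 49 - 27304 = -27255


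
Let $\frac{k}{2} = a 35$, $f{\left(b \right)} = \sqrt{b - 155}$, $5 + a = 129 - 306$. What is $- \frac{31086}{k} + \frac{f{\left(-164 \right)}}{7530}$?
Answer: $\frac{15543}{6370} + \frac{i \sqrt{319}}{7530} \approx 2.44 + 0.0023719 i$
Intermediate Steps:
$a = -182$ ($a = -5 + \left(129 - 306\right) = -5 - 177 = -182$)
$f{\left(b \right)} = \sqrt{-155 + b}$
$k = -12740$ ($k = 2 \left(\left(-182\right) 35\right) = 2 \left(-6370\right) = -12740$)
$- \frac{31086}{k} + \frac{f{\left(-164 \right)}}{7530} = - \frac{31086}{-12740} + \frac{\sqrt{-155 - 164}}{7530} = \left(-31086\right) \left(- \frac{1}{12740}\right) + \sqrt{-319} \cdot \frac{1}{7530} = \frac{15543}{6370} + i \sqrt{319} \cdot \frac{1}{7530} = \frac{15543}{6370} + \frac{i \sqrt{319}}{7530}$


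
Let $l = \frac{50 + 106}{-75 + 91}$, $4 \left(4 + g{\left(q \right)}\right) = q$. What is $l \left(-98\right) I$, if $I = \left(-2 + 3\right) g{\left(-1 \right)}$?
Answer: $\frac{32487}{8} \approx 4060.9$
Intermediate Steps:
$g{\left(q \right)} = -4 + \frac{q}{4}$
$I = - \frac{17}{4}$ ($I = \left(-2 + 3\right) \left(-4 + \frac{1}{4} \left(-1\right)\right) = 1 \left(-4 - \frac{1}{4}\right) = 1 \left(- \frac{17}{4}\right) = - \frac{17}{4} \approx -4.25$)
$l = \frac{39}{4}$ ($l = \frac{156}{16} = 156 \cdot \frac{1}{16} = \frac{39}{4} \approx 9.75$)
$l \left(-98\right) I = \frac{39}{4} \left(-98\right) \left(- \frac{17}{4}\right) = \left(- \frac{1911}{2}\right) \left(- \frac{17}{4}\right) = \frac{32487}{8}$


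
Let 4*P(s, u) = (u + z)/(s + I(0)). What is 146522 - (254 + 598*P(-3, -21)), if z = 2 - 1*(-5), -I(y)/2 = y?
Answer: 436711/3 ≈ 1.4557e+5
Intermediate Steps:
I(y) = -2*y
z = 7 (z = 2 + 5 = 7)
P(s, u) = (7 + u)/(4*s) (P(s, u) = ((u + 7)/(s - 2*0))/4 = ((7 + u)/(s + 0))/4 = ((7 + u)/s)/4 = (7 + u)/(4*s))
146522 - (254 + 598*P(-3, -21)) = 146522 - (254 + 598*((1/4)*(7 - 21)/(-3))) = 146522 - (254 + 598*((1/4)*(-1/3)*(-14))) = 146522 - (254 + 598*(7/6)) = 146522 - (254 + 2093/3) = 146522 - 1*2855/3 = 146522 - 2855/3 = 436711/3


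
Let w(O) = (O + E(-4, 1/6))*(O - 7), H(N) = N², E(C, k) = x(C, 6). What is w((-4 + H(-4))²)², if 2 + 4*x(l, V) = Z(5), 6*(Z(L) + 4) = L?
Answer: 220172100625/576 ≈ 3.8224e+8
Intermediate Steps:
Z(L) = -4 + L/6
x(l, V) = -31/24 (x(l, V) = -½ + (-4 + (⅙)*5)/4 = -½ + (-4 + ⅚)/4 = -½ + (¼)*(-19/6) = -½ - 19/24 = -31/24)
E(C, k) = -31/24
w(O) = (-7 + O)*(-31/24 + O) (w(O) = (O - 31/24)*(O - 7) = (-31/24 + O)*(-7 + O) = (-7 + O)*(-31/24 + O))
w((-4 + H(-4))²)² = (217/24 + ((-4 + (-4)²)²)² - 199*(-4 + (-4)²)²/24)² = (217/24 + ((-4 + 16)²)² - 199*(-4 + 16)²/24)² = (217/24 + (12²)² - 199/24*12²)² = (217/24 + 144² - 199/24*144)² = (217/24 + 20736 - 1194)² = (469225/24)² = 220172100625/576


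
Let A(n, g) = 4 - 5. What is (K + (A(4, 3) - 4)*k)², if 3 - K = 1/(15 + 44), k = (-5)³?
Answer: 1372776601/3481 ≈ 3.9436e+5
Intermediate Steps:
A(n, g) = -1
k = -125
K = 176/59 (K = 3 - 1/(15 + 44) = 3 - 1/59 = 176/59 ≈ 2.9831)
(K + (A(4, 3) - 4)*k)² = (176/59 + (-1 - 4)*(-125))² = (176/59 - 5*(-125))² = (176/59 + 625)² = (37051/59)² = 1372776601/3481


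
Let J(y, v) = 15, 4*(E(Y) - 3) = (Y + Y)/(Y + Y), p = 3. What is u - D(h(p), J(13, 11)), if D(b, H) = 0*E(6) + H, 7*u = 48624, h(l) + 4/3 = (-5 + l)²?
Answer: 48519/7 ≈ 6931.3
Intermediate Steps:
E(Y) = 13/4 (E(Y) = 3 + ((Y + Y)/(Y + Y))/4 = 3 + ((2*Y)/((2*Y)))/4 = 3 + ((2*Y)*(1/(2*Y)))/4 = 3 + (¼)*1 = 3 + ¼ = 13/4)
h(l) = -4/3 + (-5 + l)²
u = 48624/7 (u = (⅐)*48624 = 48624/7 ≈ 6946.3)
D(b, H) = H (D(b, H) = 0*(13/4) + H = 0 + H = H)
u - D(h(p), J(13, 11)) = 48624/7 - 1*15 = 48624/7 - 15 = 48519/7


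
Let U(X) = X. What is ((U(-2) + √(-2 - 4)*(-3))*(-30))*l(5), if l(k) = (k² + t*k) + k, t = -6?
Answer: 0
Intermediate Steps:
l(k) = k² - 5*k (l(k) = (k² - 6*k) + k = k² - 5*k)
((U(-2) + √(-2 - 4)*(-3))*(-30))*l(5) = ((-2 + √(-2 - 4)*(-3))*(-30))*(5*(-5 + 5)) = ((-2 + √(-6)*(-3))*(-30))*(5*0) = ((-2 + (I*√6)*(-3))*(-30))*0 = ((-2 - 3*I*√6)*(-30))*0 = (60 + 90*I*√6)*0 = 0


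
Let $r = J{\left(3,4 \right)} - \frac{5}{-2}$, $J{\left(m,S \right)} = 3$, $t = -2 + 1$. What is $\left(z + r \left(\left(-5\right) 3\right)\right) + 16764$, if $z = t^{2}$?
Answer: $\frac{33365}{2} \approx 16683.0$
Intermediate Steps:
$t = -1$
$z = 1$ ($z = \left(-1\right)^{2} = 1$)
$r = \frac{11}{2}$ ($r = 3 - \frac{5}{-2} = 3 - - \frac{5}{2} = 3 + \frac{5}{2} = \frac{11}{2} \approx 5.5$)
$\left(z + r \left(\left(-5\right) 3\right)\right) + 16764 = \left(1 + \frac{11 \left(\left(-5\right) 3\right)}{2}\right) + 16764 = \left(1 + \frac{11}{2} \left(-15\right)\right) + 16764 = \left(1 - \frac{165}{2}\right) + 16764 = - \frac{163}{2} + 16764 = \frac{33365}{2}$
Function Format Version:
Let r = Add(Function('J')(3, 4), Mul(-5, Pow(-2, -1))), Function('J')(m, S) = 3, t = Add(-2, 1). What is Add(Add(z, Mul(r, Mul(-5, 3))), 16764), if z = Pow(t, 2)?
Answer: Rational(33365, 2) ≈ 16683.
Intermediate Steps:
t = -1
z = 1 (z = Pow(-1, 2) = 1)
r = Rational(11, 2) (r = Add(3, Mul(-5, Pow(-2, -1))) = Add(3, Mul(-5, Rational(-1, 2))) = Add(3, Rational(5, 2)) = Rational(11, 2) ≈ 5.5000)
Add(Add(z, Mul(r, Mul(-5, 3))), 16764) = Add(Add(1, Mul(Rational(11, 2), Mul(-5, 3))), 16764) = Add(Add(1, Mul(Rational(11, 2), -15)), 16764) = Add(Add(1, Rational(-165, 2)), 16764) = Add(Rational(-163, 2), 16764) = Rational(33365, 2)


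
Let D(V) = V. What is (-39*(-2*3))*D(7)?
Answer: 1638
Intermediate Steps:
(-39*(-2*3))*D(7) = -39*(-2*3)*7 = -(-234)*7 = -39*(-6)*7 = 234*7 = 1638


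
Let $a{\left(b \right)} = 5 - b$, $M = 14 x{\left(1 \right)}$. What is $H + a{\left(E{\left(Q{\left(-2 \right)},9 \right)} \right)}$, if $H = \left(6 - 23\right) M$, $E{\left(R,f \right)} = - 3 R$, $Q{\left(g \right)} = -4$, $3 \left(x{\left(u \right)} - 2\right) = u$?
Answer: $- \frac{1687}{3} \approx -562.33$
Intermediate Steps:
$x{\left(u \right)} = 2 + \frac{u}{3}$
$M = \frac{98}{3}$ ($M = 14 \left(2 + \frac{1}{3} \cdot 1\right) = 14 \left(2 + \frac{1}{3}\right) = 14 \cdot \frac{7}{3} = \frac{98}{3} \approx 32.667$)
$H = - \frac{1666}{3}$ ($H = \left(6 - 23\right) \frac{98}{3} = \left(-17\right) \frac{98}{3} = - \frac{1666}{3} \approx -555.33$)
$H + a{\left(E{\left(Q{\left(-2 \right)},9 \right)} \right)} = - \frac{1666}{3} + \left(5 - \left(-3\right) \left(-4\right)\right) = - \frac{1666}{3} + \left(5 - 12\right) = - \frac{1666}{3} - 7 = - \frac{1687}{3}$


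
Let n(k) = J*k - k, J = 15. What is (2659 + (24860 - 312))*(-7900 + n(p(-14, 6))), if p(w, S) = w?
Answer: -220267872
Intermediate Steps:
n(k) = 14*k (n(k) = 15*k - k = 14*k)
(2659 + (24860 - 312))*(-7900 + n(p(-14, 6))) = (2659 + (24860 - 312))*(-7900 + 14*(-14)) = (2659 + 24548)*(-7900 - 196) = 27207*(-8096) = -220267872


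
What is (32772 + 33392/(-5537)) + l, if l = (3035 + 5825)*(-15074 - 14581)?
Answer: -1454628226928/5537 ≈ -2.6271e+8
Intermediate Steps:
l = -262743300 (l = 8860*(-29655) = -262743300)
(32772 + 33392/(-5537)) + l = (32772 + 33392/(-5537)) - 262743300 = (32772 + 33392*(-1/5537)) - 262743300 = (32772 - 33392/5537) - 262743300 = 181425172/5537 - 262743300 = -1454628226928/5537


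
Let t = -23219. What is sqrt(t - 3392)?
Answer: I*sqrt(26611) ≈ 163.13*I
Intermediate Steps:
sqrt(t - 3392) = sqrt(-23219 - 3392) = sqrt(-26611) = I*sqrt(26611)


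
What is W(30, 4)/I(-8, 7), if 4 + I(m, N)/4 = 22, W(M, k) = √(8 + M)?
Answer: √38/72 ≈ 0.085617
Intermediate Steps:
I(m, N) = 72 (I(m, N) = -16 + 4*22 = -16 + 88 = 72)
W(30, 4)/I(-8, 7) = √(8 + 30)/72 = √38*(1/72) = √38/72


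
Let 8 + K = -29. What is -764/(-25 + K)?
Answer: 382/31 ≈ 12.323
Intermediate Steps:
K = -37 (K = -8 - 29 = -37)
-764/(-25 + K) = -764/(-25 - 37) = -764/(-62) = -764*(-1/62) = 382/31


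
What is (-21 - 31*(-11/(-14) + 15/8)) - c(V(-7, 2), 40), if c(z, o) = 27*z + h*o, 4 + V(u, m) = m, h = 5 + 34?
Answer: -90131/56 ≈ -1609.5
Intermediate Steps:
h = 39
V(u, m) = -4 + m
c(z, o) = 27*z + 39*o
(-21 - 31*(-11/(-14) + 15/8)) - c(V(-7, 2), 40) = (-21 - 31*(-11/(-14) + 15/8)) - (27*(-4 + 2) + 39*40) = (-21 - 31*(-11*(-1/14) + 15*(⅛))) - (27*(-2) + 1560) = (-21 - 31*(11/14 + 15/8)) - (-54 + 1560) = (-21 - 31*149/56) - 1*1506 = (-21 - 4619/56) - 1506 = -5795/56 - 1506 = -90131/56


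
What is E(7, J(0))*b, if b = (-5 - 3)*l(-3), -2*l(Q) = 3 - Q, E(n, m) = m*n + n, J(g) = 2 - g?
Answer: 504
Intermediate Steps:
E(n, m) = n + m*n
l(Q) = -3/2 + Q/2 (l(Q) = -(3 - Q)/2 = -3/2 + Q/2)
b = 24 (b = (-5 - 3)*(-3/2 + (1/2)*(-3)) = -8*(-3/2 - 3/2) = -8*(-3) = 24)
E(7, J(0))*b = (7*(1 + (2 - 1*0)))*24 = (7*(1 + (2 + 0)))*24 = (7*(1 + 2))*24 = (7*3)*24 = 21*24 = 504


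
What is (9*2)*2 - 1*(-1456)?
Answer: 1492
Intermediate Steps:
(9*2)*2 - 1*(-1456) = 18*2 + 1456 = 36 + 1456 = 1492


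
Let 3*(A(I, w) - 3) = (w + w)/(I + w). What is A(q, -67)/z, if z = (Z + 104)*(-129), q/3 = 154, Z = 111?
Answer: -3421/32865975 ≈ -0.00010409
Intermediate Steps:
q = 462 (q = 3*154 = 462)
A(I, w) = 3 + 2*w/(3*(I + w)) (A(I, w) = 3 + ((w + w)/(I + w))/3 = 3 + ((2*w)/(I + w))/3 = 3 + (2*w/(I + w))/3 = 3 + 2*w/(3*(I + w)))
z = -27735 (z = (111 + 104)*(-129) = 215*(-129) = -27735)
A(q, -67)/z = ((3*462 + (11/3)*(-67))/(462 - 67))/(-27735) = ((1386 - 737/3)/395)*(-1/27735) = ((1/395)*(3421/3))*(-1/27735) = (3421/1185)*(-1/27735) = -3421/32865975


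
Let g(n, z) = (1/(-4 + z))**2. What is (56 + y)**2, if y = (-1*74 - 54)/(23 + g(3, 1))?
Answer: 430336/169 ≈ 2546.4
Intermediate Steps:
g(n, z) = (-4 + z)**(-2)
y = -72/13 (y = (-1*74 - 54)/(23 + (-4 + 1)**(-2)) = (-74 - 54)/(23 + (-3)**(-2)) = -128/(23 + 1/9) = -128/208/9 = -128*9/208 = -72/13 ≈ -5.5385)
(56 + y)**2 = (56 - 72/13)**2 = (656/13)**2 = 430336/169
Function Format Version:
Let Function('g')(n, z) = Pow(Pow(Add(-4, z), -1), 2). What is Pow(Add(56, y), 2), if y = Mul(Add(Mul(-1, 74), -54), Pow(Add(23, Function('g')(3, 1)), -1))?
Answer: Rational(430336, 169) ≈ 2546.4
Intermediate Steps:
Function('g')(n, z) = Pow(Add(-4, z), -2)
y = Rational(-72, 13) (y = Mul(Add(Mul(-1, 74), -54), Pow(Add(23, Pow(Add(-4, 1), -2)), -1)) = Mul(Add(-74, -54), Pow(Add(23, Pow(-3, -2)), -1)) = Mul(-128, Pow(Add(23, Rational(1, 9)), -1)) = Mul(-128, Pow(Rational(208, 9), -1)) = Mul(-128, Rational(9, 208)) = Rational(-72, 13) ≈ -5.5385)
Pow(Add(56, y), 2) = Pow(Add(56, Rational(-72, 13)), 2) = Pow(Rational(656, 13), 2) = Rational(430336, 169)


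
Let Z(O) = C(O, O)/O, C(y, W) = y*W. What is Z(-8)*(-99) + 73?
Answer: 865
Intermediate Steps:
C(y, W) = W*y
Z(O) = O (Z(O) = (O*O)/O = O²/O = O)
Z(-8)*(-99) + 73 = -8*(-99) + 73 = 792 + 73 = 865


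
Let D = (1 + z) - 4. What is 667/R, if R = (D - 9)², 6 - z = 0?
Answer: 667/36 ≈ 18.528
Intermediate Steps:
z = 6 (z = 6 - 1*0 = 6 + 0 = 6)
D = 3 (D = (1 + 6) - 4 = 7 - 4 = 3)
R = 36 (R = (3 - 9)² = (-6)² = 36)
667/R = 667/36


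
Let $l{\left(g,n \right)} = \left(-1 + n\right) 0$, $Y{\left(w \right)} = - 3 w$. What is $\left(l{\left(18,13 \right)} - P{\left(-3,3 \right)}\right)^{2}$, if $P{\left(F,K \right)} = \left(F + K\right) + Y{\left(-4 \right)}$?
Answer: $144$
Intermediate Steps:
$P{\left(F,K \right)} = 12 + F + K$ ($P{\left(F,K \right)} = \left(F + K\right) - -12 = \left(F + K\right) + 12 = 12 + F + K$)
$l{\left(g,n \right)} = 0$
$\left(l{\left(18,13 \right)} - P{\left(-3,3 \right)}\right)^{2} = \left(0 - \left(12 - 3 + 3\right)\right)^{2} = \left(0 - 12\right)^{2} = \left(-12\right)^{2} = 144$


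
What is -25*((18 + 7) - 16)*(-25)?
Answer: 5625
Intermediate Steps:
-25*((18 + 7) - 16)*(-25) = -25*(25 - 16)*(-25) = -25*9*(-25) = -225*(-25) = 5625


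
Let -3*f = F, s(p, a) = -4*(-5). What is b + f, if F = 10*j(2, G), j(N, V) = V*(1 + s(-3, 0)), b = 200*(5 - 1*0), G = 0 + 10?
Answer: 300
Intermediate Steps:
s(p, a) = 20
G = 10
b = 1000 (b = 200*(5 + 0) = 200*5 = 1000)
j(N, V) = 21*V (j(N, V) = V*(1 + 20) = V*21 = 21*V)
F = 2100 (F = 10*(21*10) = 10*210 = 2100)
f = -700 (f = -1/3*2100 = -700)
b + f = 1000 - 700 = 300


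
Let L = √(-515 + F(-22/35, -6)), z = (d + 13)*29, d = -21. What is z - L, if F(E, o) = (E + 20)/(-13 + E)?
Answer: -232 - I*√13055649/159 ≈ -232.0 - 22.725*I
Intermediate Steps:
F(E, o) = (20 + E)/(-13 + E)
z = -232 (z = (-21 + 13)*29 = -8*29 = -232)
L = I*√13055649/159 (L = √(-515 + (20 - 22/35)/(-13 - 22/35)) = √(-515 + (678/35)/(-477/35)) = √(-515 - 35/477*678/35) = √(-515 - 226/159) = √(-82111/159) = I*√13055649/159 ≈ 22.725*I)
z - L = -232 - I*√13055649/159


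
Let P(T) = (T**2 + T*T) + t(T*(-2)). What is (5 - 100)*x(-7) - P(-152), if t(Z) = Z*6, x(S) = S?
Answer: -47367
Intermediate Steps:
t(Z) = 6*Z
P(T) = -12*T + 2*T**2 (P(T) = (T**2 + T*T) + 6*(T*(-2)) = (T**2 + T**2) + 6*(-2*T) = 2*T**2 - 12*T = -12*T + 2*T**2)
(5 - 100)*x(-7) - P(-152) = (5 - 100)*(-7) - 2*(-152)*(-6 - 152) = -95*(-7) - 2*(-152)*(-158) = 665 - 1*48032 = 665 - 48032 = -47367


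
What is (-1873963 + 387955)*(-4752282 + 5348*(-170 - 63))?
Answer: 8913619862928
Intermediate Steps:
(-1873963 + 387955)*(-4752282 + 5348*(-170 - 63)) = -1486008*(-4752282 + 5348*(-233)) = -1486008*(-4752282 - 1246084) = -1486008*(-5998366) = 8913619862928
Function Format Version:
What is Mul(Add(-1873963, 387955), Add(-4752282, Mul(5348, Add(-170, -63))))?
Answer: 8913619862928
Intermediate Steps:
Mul(Add(-1873963, 387955), Add(-4752282, Mul(5348, Add(-170, -63)))) = Mul(-1486008, Add(-4752282, Mul(5348, -233))) = Mul(-1486008, Add(-4752282, -1246084)) = Mul(-1486008, -5998366) = 8913619862928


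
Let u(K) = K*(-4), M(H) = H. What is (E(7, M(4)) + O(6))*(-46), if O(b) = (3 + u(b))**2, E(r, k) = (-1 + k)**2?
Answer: -20700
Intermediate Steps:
u(K) = -4*K
O(b) = (3 - 4*b)**2
(E(7, M(4)) + O(6))*(-46) = ((-1 + 4)**2 + (-3 + 4*6)**2)*(-46) = (3**2 + (-3 + 24)**2)*(-46) = (9 + 21**2)*(-46) = (9 + 441)*(-46) = 450*(-46) = -20700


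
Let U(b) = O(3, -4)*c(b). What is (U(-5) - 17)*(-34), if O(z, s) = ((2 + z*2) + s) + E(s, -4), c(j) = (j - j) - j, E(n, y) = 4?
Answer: -782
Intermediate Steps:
c(j) = -j (c(j) = 0 - j = -j)
O(z, s) = 6 + s + 2*z (O(z, s) = ((2 + z*2) + s) + 4 = ((2 + 2*z) + s) + 4 = (2 + s + 2*z) + 4 = 6 + s + 2*z)
U(b) = -8*b (U(b) = (6 - 4 + 2*3)*(-b) = (6 - 4 + 6)*(-b) = 8*(-b) = -8*b)
(U(-5) - 17)*(-34) = (-8*(-5) - 17)*(-34) = (40 - 17)*(-34) = 23*(-34) = -782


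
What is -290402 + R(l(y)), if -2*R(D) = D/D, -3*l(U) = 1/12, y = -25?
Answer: -580805/2 ≈ -2.9040e+5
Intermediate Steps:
l(U) = -1/36 (l(U) = -⅓/12 = -⅓*1/12 = -1/36)
R(D) = -½ (R(D) = -D/(2*D) = -½*1 = -½)
-290402 + R(l(y)) = -290402 - ½ = -580805/2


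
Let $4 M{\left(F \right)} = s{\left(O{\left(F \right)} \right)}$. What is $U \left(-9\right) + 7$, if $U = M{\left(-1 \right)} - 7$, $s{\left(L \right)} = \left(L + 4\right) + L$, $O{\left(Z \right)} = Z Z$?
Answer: $\frac{113}{2} \approx 56.5$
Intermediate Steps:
$O{\left(Z \right)} = Z^{2}$
$s{\left(L \right)} = 4 + 2 L$ ($s{\left(L \right)} = \left(4 + L\right) + L = 4 + 2 L$)
$M{\left(F \right)} = 1 + \frac{F^{2}}{2}$ ($M{\left(F \right)} = \frac{4 + 2 F^{2}}{4} = 1 + \frac{F^{2}}{2}$)
$U = - \frac{11}{2}$ ($U = \left(1 + \frac{\left(-1\right)^{2}}{2}\right) - 7 = \left(1 + \frac{1}{2} \cdot 1\right) - 7 = \left(1 + \frac{1}{2}\right) - 7 = \frac{3}{2} - 7 = - \frac{11}{2} \approx -5.5$)
$U \left(-9\right) + 7 = \left(- \frac{11}{2}\right) \left(-9\right) + 7 = \frac{99}{2} + 7 = \frac{113}{2}$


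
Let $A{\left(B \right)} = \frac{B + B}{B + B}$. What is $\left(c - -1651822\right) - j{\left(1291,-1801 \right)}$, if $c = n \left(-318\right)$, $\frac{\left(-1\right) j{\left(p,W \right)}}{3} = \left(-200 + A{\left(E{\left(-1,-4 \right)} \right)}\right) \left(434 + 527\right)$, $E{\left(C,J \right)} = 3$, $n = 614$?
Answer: $882853$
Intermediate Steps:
$A{\left(B \right)} = 1$ ($A{\left(B \right)} = \frac{2 B}{2 B} = 2 B \frac{1}{2 B} = 1$)
$j{\left(p,W \right)} = 573717$ ($j{\left(p,W \right)} = - 3 \left(-200 + 1\right) \left(434 + 527\right) = - 3 \left(\left(-199\right) 961\right) = \left(-3\right) \left(-191239\right) = 573717$)
$c = -195252$ ($c = 614 \left(-318\right) = -195252$)
$\left(c - -1651822\right) - j{\left(1291,-1801 \right)} = \left(-195252 - -1651822\right) - 573717 = \left(-195252 + 1651822\right) - 573717 = 1456570 - 573717 = 882853$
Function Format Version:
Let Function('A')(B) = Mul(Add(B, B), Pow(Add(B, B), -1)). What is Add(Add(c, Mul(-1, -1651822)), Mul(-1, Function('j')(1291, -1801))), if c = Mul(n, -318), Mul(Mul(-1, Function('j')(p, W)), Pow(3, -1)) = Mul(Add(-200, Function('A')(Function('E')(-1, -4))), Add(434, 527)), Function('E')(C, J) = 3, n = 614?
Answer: 882853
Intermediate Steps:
Function('A')(B) = 1 (Function('A')(B) = Mul(Mul(2, B), Pow(Mul(2, B), -1)) = Mul(Mul(2, B), Mul(Rational(1, 2), Pow(B, -1))) = 1)
Function('j')(p, W) = 573717 (Function('j')(p, W) = Mul(-3, Mul(Add(-200, 1), Add(434, 527))) = Mul(-3, Mul(-199, 961)) = Mul(-3, -191239) = 573717)
c = -195252 (c = Mul(614, -318) = -195252)
Add(Add(c, Mul(-1, -1651822)), Mul(-1, Function('j')(1291, -1801))) = Add(Add(-195252, Mul(-1, -1651822)), Mul(-1, 573717)) = Add(Add(-195252, 1651822), -573717) = Add(1456570, -573717) = 882853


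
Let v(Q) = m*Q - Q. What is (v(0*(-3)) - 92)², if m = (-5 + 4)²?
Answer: 8464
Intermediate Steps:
m = 1 (m = (-1)² = 1)
v(Q) = 0 (v(Q) = 1*Q - Q = Q - Q = 0)
(v(0*(-3)) - 92)² = (0 - 92)² = (-92)² = 8464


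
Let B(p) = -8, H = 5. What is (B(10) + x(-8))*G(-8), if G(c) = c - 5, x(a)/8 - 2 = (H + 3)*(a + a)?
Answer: 13208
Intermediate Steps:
x(a) = 16 + 128*a (x(a) = 16 + 8*((5 + 3)*(a + a)) = 16 + 8*(8*(2*a)) = 16 + 8*(16*a) = 16 + 128*a)
G(c) = -5 + c
(B(10) + x(-8))*G(-8) = (-8 + (16 + 128*(-8)))*(-5 - 8) = (-8 + (16 - 1024))*(-13) = (-8 - 1008)*(-13) = -1016*(-13) = 13208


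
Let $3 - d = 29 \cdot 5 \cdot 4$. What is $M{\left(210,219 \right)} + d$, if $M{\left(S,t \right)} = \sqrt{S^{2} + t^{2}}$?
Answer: $-577 + 3 \sqrt{10229} \approx -273.58$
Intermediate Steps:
$d = -577$ ($d = 3 - 29 \cdot 5 \cdot 4 = 3 - 145 \cdot 4 = 3 - 580 = -577$)
$M{\left(210,219 \right)} + d = \sqrt{210^{2} + 219^{2}} - 577 = \sqrt{44100 + 47961} - 577 = \sqrt{92061} - 577 = 3 \sqrt{10229} - 577 = -577 + 3 \sqrt{10229}$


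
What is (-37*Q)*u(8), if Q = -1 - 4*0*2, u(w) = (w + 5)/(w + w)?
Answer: 481/16 ≈ 30.063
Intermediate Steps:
u(w) = (5 + w)/(2*w) (u(w) = (5 + w)/((2*w)) = (5 + w)*(1/(2*w)) = (5 + w)/(2*w))
Q = -1 (Q = -1 + 0*2 = -1 + 0 = -1)
(-37*Q)*u(8) = (-37*(-1))*((½)*(5 + 8)/8) = 37*((½)*(⅛)*13) = 37*(13/16) = 481/16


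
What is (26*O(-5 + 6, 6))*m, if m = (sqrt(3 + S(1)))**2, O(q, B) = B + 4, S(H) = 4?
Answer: 1820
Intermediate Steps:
O(q, B) = 4 + B
m = 7 (m = (sqrt(3 + 4))**2 = (sqrt(7))**2 = 7)
(26*O(-5 + 6, 6))*m = (26*(4 + 6))*7 = (26*10)*7 = 260*7 = 1820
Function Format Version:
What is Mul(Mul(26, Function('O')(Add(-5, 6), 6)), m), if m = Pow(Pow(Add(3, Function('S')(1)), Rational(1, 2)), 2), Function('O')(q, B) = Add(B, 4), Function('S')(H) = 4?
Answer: 1820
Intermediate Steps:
Function('O')(q, B) = Add(4, B)
m = 7 (m = Pow(Pow(Add(3, 4), Rational(1, 2)), 2) = Pow(Pow(7, Rational(1, 2)), 2) = 7)
Mul(Mul(26, Function('O')(Add(-5, 6), 6)), m) = Mul(Mul(26, Add(4, 6)), 7) = Mul(Mul(26, 10), 7) = Mul(260, 7) = 1820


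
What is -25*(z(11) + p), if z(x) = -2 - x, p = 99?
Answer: -2150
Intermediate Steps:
-25*(z(11) + p) = -25*((-2 - 1*11) + 99) = -25*((-2 - 11) + 99) = -25*(-13 + 99) = -25*86 = -2150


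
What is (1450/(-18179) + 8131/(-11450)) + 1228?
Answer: 255443231451/208149550 ≈ 1227.2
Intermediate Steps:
(1450/(-18179) + 8131/(-11450)) + 1228 = (1450*(-1/18179) + 8131*(-1/11450)) + 1228 = (-1450/18179 - 8131/11450) + 1228 = -164415949/208149550 + 1228 = 255443231451/208149550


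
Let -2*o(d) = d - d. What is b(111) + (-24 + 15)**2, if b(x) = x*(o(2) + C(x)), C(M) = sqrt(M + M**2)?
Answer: 81 + 444*sqrt(777) ≈ 12457.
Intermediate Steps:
o(d) = 0 (o(d) = -(d - d)/2 = -1/2*0 = 0)
b(x) = x*sqrt(x*(1 + x)) (b(x) = x*(0 + sqrt(x*(1 + x))) = x*sqrt(x*(1 + x)))
b(111) + (-24 + 15)**2 = 111*sqrt(111*(1 + 111)) + (-24 + 15)**2 = 111*sqrt(111*112) + (-9)**2 = 111*sqrt(12432) + 81 = 111*(4*sqrt(777)) + 81 = 444*sqrt(777) + 81 = 81 + 444*sqrt(777)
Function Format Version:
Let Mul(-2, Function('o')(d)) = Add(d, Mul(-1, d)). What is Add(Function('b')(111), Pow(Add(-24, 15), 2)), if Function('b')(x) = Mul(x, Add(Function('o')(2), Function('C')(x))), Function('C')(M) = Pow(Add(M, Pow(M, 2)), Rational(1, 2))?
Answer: Add(81, Mul(444, Pow(777, Rational(1, 2)))) ≈ 12457.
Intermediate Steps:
Function('o')(d) = 0 (Function('o')(d) = Mul(Rational(-1, 2), Add(d, Mul(-1, d))) = Mul(Rational(-1, 2), 0) = 0)
Function('b')(x) = Mul(x, Pow(Mul(x, Add(1, x)), Rational(1, 2))) (Function('b')(x) = Mul(x, Add(0, Pow(Mul(x, Add(1, x)), Rational(1, 2)))) = Mul(x, Pow(Mul(x, Add(1, x)), Rational(1, 2))))
Add(Function('b')(111), Pow(Add(-24, 15), 2)) = Add(Mul(111, Pow(Mul(111, Add(1, 111)), Rational(1, 2))), Pow(Add(-24, 15), 2)) = Add(Mul(111, Pow(Mul(111, 112), Rational(1, 2))), Pow(-9, 2)) = Add(Mul(111, Pow(12432, Rational(1, 2))), 81) = Add(Mul(111, Mul(4, Pow(777, Rational(1, 2)))), 81) = Add(Mul(444, Pow(777, Rational(1, 2))), 81) = Add(81, Mul(444, Pow(777, Rational(1, 2))))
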